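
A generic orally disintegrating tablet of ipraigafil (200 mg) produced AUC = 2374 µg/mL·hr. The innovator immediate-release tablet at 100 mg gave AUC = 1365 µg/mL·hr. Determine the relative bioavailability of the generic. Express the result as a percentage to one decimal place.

F_rel = (AUC_test/D_test) / (AUC_ref/D_ref)
      = (2374/200) / (1365/100)
      = 11.87 / 13.65 = 0.8696 = 86.96%

F_rel = 87.0%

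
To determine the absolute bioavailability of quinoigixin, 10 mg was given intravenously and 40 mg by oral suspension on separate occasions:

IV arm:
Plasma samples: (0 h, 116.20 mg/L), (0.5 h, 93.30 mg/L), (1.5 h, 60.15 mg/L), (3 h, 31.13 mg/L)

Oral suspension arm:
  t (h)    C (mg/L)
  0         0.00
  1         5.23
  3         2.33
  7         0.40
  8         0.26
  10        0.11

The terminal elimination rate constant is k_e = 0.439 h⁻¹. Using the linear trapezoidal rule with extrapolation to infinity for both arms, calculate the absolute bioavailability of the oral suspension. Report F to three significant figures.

F = 0.0154

Trapezoidal AUC_0→3 (IV):
  [0→0.5]: (116.20+93.30)/2 × 0.5 = 52.375
  [0.5→1.5]: (93.30+60.15)/2 × 1 = 76.725
  [1.5→3]: (60.15+31.13)/2 × 1.5 = 68.46
  Sum = 197.56 mg/L·h
IV tail: 31.13/0.439 = 70.911; AUC_iv,0→∞ = 197.56 + 70.911 = 268.471 mg/L·h
Trapezoidal AUC_0→10 (oral suspension):
  [0→1]: (0.00+5.23)/2 × 1 = 2.615
  [1→3]: (5.23+2.33)/2 × 2 = 7.56
  [3→7]: (2.33+0.40)/2 × 4 = 5.46
  [7→8]: (0.40+0.26)/2 × 1 = 0.33
  [8→10]: (0.26+0.11)/2 × 2 = 0.37
  Sum = 16.335 mg/L·h
oral suspension tail: 0.11/0.439 = 0.251; AUC_ev,0→∞ = 16.335 + 0.251 = 16.586 mg/L·h
F = (AUC_ev/D_ev)/(AUC_iv/D_iv) = (16.586/40)/(268.471/10) = 0.41465/26.8471 = 0.0154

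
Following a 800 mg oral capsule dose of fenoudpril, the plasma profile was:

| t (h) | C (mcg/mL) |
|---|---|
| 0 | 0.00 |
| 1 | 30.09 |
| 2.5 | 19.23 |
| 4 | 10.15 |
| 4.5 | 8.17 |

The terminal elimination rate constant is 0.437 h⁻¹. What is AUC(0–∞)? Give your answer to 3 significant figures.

Trapezoidal AUC_0→4.5:
  [0→1]: (0.00+30.09)/2 × 1 = 15.045
  [1→2.5]: (30.09+19.23)/2 × 1.5 = 36.99
  [2.5→4]: (19.23+10.15)/2 × 1.5 = 22.035
  [4→4.5]: (10.15+8.17)/2 × 0.5 = 4.58
  Sum = 78.65 mcg/mL·h
Extrapolated tail: C_last / k_e = 8.17 / 0.437 = 18.696
AUC_0→∞ = 78.65 + 18.696 = 97.346 mcg/mL·h

AUC = 97.3 mcg/mL·h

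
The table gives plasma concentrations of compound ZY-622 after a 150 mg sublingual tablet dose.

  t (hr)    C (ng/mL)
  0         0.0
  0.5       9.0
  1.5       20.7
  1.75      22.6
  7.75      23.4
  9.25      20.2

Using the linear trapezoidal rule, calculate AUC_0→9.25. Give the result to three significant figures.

AUC = 193 ng/mL·hr

Trapezoidal AUC_0→9.25:
  [0→0.5]: (0.0+9.0)/2 × 0.5 = 2.25
  [0.5→1.5]: (9.0+20.7)/2 × 1 = 14.85
  [1.5→1.75]: (20.7+22.6)/2 × 0.25 = 5.4125
  [1.75→7.75]: (22.6+23.4)/2 × 6 = 138.0
  [7.75→9.25]: (23.4+20.2)/2 × 1.5 = 32.7
  Sum = 193.2125 ng/mL·hr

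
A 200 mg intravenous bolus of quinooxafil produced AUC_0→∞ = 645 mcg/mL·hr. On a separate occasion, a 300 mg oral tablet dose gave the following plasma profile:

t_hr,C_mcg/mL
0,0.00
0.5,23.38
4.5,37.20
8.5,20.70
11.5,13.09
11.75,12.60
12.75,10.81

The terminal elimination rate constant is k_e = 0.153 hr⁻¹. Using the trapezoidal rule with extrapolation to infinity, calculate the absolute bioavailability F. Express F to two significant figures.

F = 0.39

Trapezoidal AUC_0→12.75 (oral tablet):
  [0→0.5]: (0.00+23.38)/2 × 0.5 = 5.845
  [0.5→4.5]: (23.38+37.20)/2 × 4 = 121.16
  [4.5→8.5]: (37.20+20.70)/2 × 4 = 115.8
  [8.5→11.5]: (20.70+13.09)/2 × 3 = 50.685
  [11.5→11.75]: (13.09+12.60)/2 × 0.25 = 3.21125
  [11.75→12.75]: (12.60+10.81)/2 × 1 = 11.705
  Sum = 308.40625 mcg/mL·hr
Tail: C_last/k_e = 10.81/0.153 = 70.654
AUC_0→∞ (oral tablet) = 308.40625 + 70.654 = 379.06025 mcg/mL·hr
F = (AUC_ev/D_ev)/(AUC_iv/D_iv) = (379.06025/300)/(645/200) = 1.26353/3.225 = 0.3918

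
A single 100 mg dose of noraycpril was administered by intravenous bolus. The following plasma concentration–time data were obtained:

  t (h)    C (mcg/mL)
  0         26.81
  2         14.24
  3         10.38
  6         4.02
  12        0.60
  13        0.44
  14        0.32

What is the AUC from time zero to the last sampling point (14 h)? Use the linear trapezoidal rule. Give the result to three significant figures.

AUC = 89.7 mcg/mL·h

Trapezoidal AUC_0→14:
  [0→2]: (26.81+14.24)/2 × 2 = 41.05
  [2→3]: (14.24+10.38)/2 × 1 = 12.31
  [3→6]: (10.38+4.02)/2 × 3 = 21.6
  [6→12]: (4.02+0.60)/2 × 6 = 13.86
  [12→13]: (0.60+0.44)/2 × 1 = 0.52
  [13→14]: (0.44+0.32)/2 × 1 = 0.38
  Sum = 89.72 mcg/mL·h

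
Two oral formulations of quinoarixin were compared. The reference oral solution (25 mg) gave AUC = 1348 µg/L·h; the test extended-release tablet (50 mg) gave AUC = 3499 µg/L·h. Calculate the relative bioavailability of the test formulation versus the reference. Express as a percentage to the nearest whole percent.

F_rel = (AUC_test/D_test) / (AUC_ref/D_ref)
      = (3499/50) / (1348/25)
      = 69.98 / 53.92 = 1.2978 = 129.78%

F_rel = 130%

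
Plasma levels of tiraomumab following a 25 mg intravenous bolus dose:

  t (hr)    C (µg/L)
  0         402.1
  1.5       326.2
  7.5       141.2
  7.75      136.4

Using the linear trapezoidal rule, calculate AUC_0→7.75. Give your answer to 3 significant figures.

AUC = 1980 µg/L·hr

Trapezoidal AUC_0→7.75:
  [0→1.5]: (402.1+326.2)/2 × 1.5 = 546.225
  [1.5→7.5]: (326.2+141.2)/2 × 6 = 1402.2
  [7.5→7.75]: (141.2+136.4)/2 × 0.25 = 34.7
  Sum = 1983.125 µg/L·hr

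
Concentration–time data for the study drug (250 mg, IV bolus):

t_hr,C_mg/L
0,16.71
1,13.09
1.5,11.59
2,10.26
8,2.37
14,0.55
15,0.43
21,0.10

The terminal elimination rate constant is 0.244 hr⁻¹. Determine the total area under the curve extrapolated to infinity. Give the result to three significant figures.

AUC = 75.7 mg/L·hr

Trapezoidal AUC_0→21:
  [0→1]: (16.71+13.09)/2 × 1 = 14.9
  [1→1.5]: (13.09+11.59)/2 × 0.5 = 6.17
  [1.5→2]: (11.59+10.26)/2 × 0.5 = 5.4625
  [2→8]: (10.26+2.37)/2 × 6 = 37.89
  [8→14]: (2.37+0.55)/2 × 6 = 8.76
  [14→15]: (0.55+0.43)/2 × 1 = 0.49
  [15→21]: (0.43+0.10)/2 × 6 = 1.59
  Sum = 75.2625 mg/L·hr
Extrapolated tail: C_last / k_e = 0.10 / 0.244 = 0.410
AUC_0→∞ = 75.2625 + 0.410 = 75.6725 mg/L·hr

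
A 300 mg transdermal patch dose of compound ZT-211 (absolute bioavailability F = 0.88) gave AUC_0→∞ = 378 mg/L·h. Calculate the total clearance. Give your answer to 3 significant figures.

CL = F × Dose / AUC_0→∞
   = 0.88 × 300 / 378 = 0.698413 L/h

CL = 0.698 L/h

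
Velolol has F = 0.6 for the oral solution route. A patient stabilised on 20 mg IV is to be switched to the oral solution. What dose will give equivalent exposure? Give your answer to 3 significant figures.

D_oral = 33.3 mg

For equal systemic exposure: F × D_ev = D_iv
D_ev = D_iv / F = 20 / 0.6 = 33.3333 mg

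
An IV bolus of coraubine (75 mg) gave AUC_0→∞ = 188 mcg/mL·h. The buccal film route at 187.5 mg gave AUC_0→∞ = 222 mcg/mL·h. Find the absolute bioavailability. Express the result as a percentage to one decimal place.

F = 47.2%

F = (AUC_ev / D_ev) / (AUC_iv / D_iv)
  = (222/187.5) / (188/75)
  = 1.184 / 2.50667 = 0.4723
  = 47.23%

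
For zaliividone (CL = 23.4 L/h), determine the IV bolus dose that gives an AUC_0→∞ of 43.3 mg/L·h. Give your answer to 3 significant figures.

Dose_iv = CL × AUC_0→∞
     = 23.4 × 43.3 = 1013.22 mg

Dose = 1010 mg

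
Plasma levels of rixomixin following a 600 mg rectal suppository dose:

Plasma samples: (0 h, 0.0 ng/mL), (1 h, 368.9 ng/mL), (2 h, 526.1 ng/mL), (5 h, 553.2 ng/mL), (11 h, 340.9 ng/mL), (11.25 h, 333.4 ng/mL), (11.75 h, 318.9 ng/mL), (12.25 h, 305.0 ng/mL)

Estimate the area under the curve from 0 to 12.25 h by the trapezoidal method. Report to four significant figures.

AUC = 5337 ng/mL·h

Trapezoidal AUC_0→12.25:
  [0→1]: (0.0+368.9)/2 × 1 = 184.45
  [1→2]: (368.9+526.1)/2 × 1 = 447.5
  [2→5]: (526.1+553.2)/2 × 3 = 1618.95
  [5→11]: (553.2+340.9)/2 × 6 = 2682.3
  [11→11.25]: (340.9+333.4)/2 × 0.25 = 84.2875
  [11.25→11.75]: (333.4+318.9)/2 × 0.5 = 163.075
  [11.75→12.25]: (318.9+305.0)/2 × 0.5 = 155.975
  Sum = 5336.5375 ng/mL·h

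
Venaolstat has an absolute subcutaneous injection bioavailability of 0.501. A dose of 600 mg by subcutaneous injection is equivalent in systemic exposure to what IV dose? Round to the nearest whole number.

Systemic exposure from an extravascular dose = F × D_ev, so the equivalent IV dose is F × D_ev.
D_iv = F × D_ev = 0.501 × 600 = 300.6 mg

D_iv = 301 mg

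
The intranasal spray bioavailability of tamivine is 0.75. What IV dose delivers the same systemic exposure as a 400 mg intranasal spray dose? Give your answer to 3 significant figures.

D_iv = 300 mg

Systemic exposure from an extravascular dose = F × D_ev, so the equivalent IV dose is F × D_ev.
D_iv = F × D_ev = 0.75 × 400 = 300 mg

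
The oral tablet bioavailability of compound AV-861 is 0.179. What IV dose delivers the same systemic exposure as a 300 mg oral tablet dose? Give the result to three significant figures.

Systemic exposure from an extravascular dose = F × D_ev, so the equivalent IV dose is F × D_ev.
D_iv = F × D_ev = 0.179 × 300 = 53.7 mg

D_iv = 53.7 mg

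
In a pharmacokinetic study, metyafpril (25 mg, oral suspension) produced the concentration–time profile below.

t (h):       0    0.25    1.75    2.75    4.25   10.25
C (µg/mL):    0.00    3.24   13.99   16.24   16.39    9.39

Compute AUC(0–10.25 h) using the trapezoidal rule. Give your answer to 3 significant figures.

Trapezoidal AUC_0→10.25:
  [0→0.25]: (0.00+3.24)/2 × 0.25 = 0.405
  [0.25→1.75]: (3.24+13.99)/2 × 1.5 = 12.9225
  [1.75→2.75]: (13.99+16.24)/2 × 1 = 15.115
  [2.75→4.25]: (16.24+16.39)/2 × 1.5 = 24.4725
  [4.25→10.25]: (16.39+9.39)/2 × 6 = 77.34
  Sum = 130.255 µg/mL·h

AUC = 130 µg/mL·h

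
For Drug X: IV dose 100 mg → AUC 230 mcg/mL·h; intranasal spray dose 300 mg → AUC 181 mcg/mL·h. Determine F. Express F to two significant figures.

F = 0.26

F = (AUC_ev / D_ev) / (AUC_iv / D_iv)
  = (181/300) / (230/100)
  = 0.603333 / 2.3 = 0.2623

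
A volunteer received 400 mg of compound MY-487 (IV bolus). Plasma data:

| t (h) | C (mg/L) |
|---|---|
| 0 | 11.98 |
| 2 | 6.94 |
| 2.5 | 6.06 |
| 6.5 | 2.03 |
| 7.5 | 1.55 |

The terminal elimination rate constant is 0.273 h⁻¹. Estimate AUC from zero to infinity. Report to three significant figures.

AUC = 45.8 mg/L·h

Trapezoidal AUC_0→7.5:
  [0→2]: (11.98+6.94)/2 × 2 = 18.92
  [2→2.5]: (6.94+6.06)/2 × 0.5 = 3.25
  [2.5→6.5]: (6.06+2.03)/2 × 4 = 16.18
  [6.5→7.5]: (2.03+1.55)/2 × 1 = 1.79
  Sum = 40.14 mg/L·h
Extrapolated tail: C_last / k_e = 1.55 / 0.273 = 5.678
AUC_0→∞ = 40.14 + 5.678 = 45.818 mg/L·h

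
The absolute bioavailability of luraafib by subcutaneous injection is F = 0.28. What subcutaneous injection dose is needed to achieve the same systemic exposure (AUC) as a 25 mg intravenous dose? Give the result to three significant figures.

For equal systemic exposure: F × D_ev = D_iv
D_ev = D_iv / F = 25 / 0.28 = 89.2857 mg

D_subcutaneous = 89.3 mg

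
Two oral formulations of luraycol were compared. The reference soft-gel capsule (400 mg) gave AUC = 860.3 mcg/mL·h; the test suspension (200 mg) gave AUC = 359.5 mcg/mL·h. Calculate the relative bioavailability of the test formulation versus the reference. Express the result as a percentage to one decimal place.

F_rel = (AUC_test/D_test) / (AUC_ref/D_ref)
      = (359.5/200) / (860.3/400)
      = 1.7975 / 2.15075 = 0.8358 = 83.58%

F_rel = 83.6%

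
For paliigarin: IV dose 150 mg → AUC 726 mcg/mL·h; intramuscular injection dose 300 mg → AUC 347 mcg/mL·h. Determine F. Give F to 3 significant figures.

F = 0.239

F = (AUC_ev / D_ev) / (AUC_iv / D_iv)
  = (347/300) / (726/150)
  = 1.15667 / 4.84 = 0.2390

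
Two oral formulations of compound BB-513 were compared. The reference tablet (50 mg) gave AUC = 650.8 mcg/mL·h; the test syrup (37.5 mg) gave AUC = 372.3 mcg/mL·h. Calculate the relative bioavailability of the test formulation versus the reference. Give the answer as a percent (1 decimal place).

F_rel = (AUC_test/D_test) / (AUC_ref/D_ref)
      = (372.3/37.5) / (650.8/50)
      = 9.928 / 13.016 = 0.7628 = 76.28%

F_rel = 76.3%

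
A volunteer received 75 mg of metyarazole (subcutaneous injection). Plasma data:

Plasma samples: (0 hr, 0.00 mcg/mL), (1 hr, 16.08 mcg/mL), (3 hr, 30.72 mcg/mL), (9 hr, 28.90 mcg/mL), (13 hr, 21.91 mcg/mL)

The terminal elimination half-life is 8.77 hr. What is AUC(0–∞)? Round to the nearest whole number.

Trapezoidal AUC_0→13:
  [0→1]: (0.00+16.08)/2 × 1 = 8.04
  [1→3]: (16.08+30.72)/2 × 2 = 46.8
  [3→9]: (30.72+28.90)/2 × 6 = 178.86
  [9→13]: (28.90+21.91)/2 × 4 = 101.62
  Sum = 335.32 mcg/mL·hr
k_e = ln2 / t½ = 0.693147 / 8.77 = 0.0790 hr^-1
Extrapolated tail: C_last / k_e = 21.91 / 0.079 = 277.342
AUC_0→∞ = 335.32 + 277.342 = 612.662 mcg/mL·hr

AUC = 613 mcg/mL·hr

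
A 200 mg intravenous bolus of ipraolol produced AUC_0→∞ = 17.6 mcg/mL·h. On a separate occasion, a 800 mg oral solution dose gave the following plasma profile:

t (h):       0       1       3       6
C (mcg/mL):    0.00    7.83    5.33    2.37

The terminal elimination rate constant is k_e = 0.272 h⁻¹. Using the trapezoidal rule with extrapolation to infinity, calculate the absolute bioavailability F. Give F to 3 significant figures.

F = 0.530

Trapezoidal AUC_0→6 (oral solution):
  [0→1]: (0.00+7.83)/2 × 1 = 3.915
  [1→3]: (7.83+5.33)/2 × 2 = 13.16
  [3→6]: (5.33+2.37)/2 × 3 = 11.55
  Sum = 28.625 mcg/mL·h
Tail: C_last/k_e = 2.37/0.272 = 8.713
AUC_0→∞ (oral solution) = 28.625 + 8.713 = 37.338 mcg/mL·h
F = (AUC_ev/D_ev)/(AUC_iv/D_iv) = (37.338/800)/(17.6/200) = 0.0466725/0.088 = 0.5304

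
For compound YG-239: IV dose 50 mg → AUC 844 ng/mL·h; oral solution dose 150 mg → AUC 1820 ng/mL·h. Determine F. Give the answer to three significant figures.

F = 0.719

F = (AUC_ev / D_ev) / (AUC_iv / D_iv)
  = (1820/150) / (844/50)
  = 12.1333 / 16.88 = 0.7188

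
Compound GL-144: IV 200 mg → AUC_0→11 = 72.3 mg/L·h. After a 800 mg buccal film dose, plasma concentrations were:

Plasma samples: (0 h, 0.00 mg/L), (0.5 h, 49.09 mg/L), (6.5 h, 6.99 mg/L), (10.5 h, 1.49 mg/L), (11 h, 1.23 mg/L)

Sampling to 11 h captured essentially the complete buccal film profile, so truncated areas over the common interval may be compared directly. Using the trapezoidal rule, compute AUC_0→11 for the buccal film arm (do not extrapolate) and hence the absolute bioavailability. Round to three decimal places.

F = 0.685

Trapezoidal AUC_0→11 (buccal film):
  [0→0.5]: (0.00+49.09)/2 × 0.5 = 12.2725
  [0.5→6.5]: (49.09+6.99)/2 × 6 = 168.24
  [6.5→10.5]: (6.99+1.49)/2 × 4 = 16.96
  [10.5→11]: (1.49+1.23)/2 × 0.5 = 0.68
  Sum = 198.1525 mg/L·h
F = (AUC_ev/D_ev)/(AUC_iv/D_iv) = (198.1525/800)/(72.3/200) = 0.247691/0.3615 = 0.6852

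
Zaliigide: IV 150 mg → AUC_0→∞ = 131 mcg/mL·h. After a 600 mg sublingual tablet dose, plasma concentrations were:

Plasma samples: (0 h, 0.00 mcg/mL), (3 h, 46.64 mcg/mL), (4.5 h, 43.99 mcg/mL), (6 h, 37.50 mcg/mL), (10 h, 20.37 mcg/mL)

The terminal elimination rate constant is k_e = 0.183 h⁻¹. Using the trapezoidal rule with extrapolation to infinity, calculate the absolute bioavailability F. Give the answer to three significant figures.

F = 0.813

Trapezoidal AUC_0→10 (sublingual tablet):
  [0→3]: (0.00+46.64)/2 × 3 = 69.96
  [3→4.5]: (46.64+43.99)/2 × 1.5 = 67.9725
  [4.5→6]: (43.99+37.50)/2 × 1.5 = 61.1175
  [6→10]: (37.50+20.37)/2 × 4 = 115.74
  Sum = 314.79 mcg/mL·h
Tail: C_last/k_e = 20.37/0.183 = 111.311
AUC_0→∞ (sublingual tablet) = 314.79 + 111.311 = 426.101 mcg/mL·h
F = (AUC_ev/D_ev)/(AUC_iv/D_iv) = (426.101/600)/(131/150) = 0.710168/0.873333 = 0.8132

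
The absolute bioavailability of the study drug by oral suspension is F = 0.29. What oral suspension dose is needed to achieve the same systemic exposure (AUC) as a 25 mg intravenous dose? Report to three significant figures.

For equal systemic exposure: F × D_ev = D_iv
D_ev = D_iv / F = 25 / 0.29 = 86.2069 mg

D_oral = 86.2 mg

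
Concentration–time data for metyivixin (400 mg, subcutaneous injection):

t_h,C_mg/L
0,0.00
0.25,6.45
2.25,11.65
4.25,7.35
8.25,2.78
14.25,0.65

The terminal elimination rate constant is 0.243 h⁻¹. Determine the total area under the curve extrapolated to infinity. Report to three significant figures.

AUC = 71.1 mg/L·h

Trapezoidal AUC_0→14.25:
  [0→0.25]: (0.00+6.45)/2 × 0.25 = 0.80625
  [0.25→2.25]: (6.45+11.65)/2 × 2 = 18.1
  [2.25→4.25]: (11.65+7.35)/2 × 2 = 19.0
  [4.25→8.25]: (7.35+2.78)/2 × 4 = 20.26
  [8.25→14.25]: (2.78+0.65)/2 × 6 = 10.29
  Sum = 68.45625 mg/L·h
Extrapolated tail: C_last / k_e = 0.65 / 0.243 = 2.675
AUC_0→∞ = 68.45625 + 2.675 = 71.13125 mg/L·h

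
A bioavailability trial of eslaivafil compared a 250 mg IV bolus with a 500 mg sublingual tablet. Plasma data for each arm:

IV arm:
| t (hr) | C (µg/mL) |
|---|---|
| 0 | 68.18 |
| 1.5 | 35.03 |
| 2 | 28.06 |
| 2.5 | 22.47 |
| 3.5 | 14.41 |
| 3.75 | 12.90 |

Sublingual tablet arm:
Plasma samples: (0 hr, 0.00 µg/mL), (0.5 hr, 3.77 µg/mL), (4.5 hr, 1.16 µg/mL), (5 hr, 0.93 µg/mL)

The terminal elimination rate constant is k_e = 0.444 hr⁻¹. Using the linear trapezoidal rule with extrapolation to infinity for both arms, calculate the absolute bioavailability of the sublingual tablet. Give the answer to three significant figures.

F = 0.0428

Trapezoidal AUC_0→3.75 (IV):
  [0→1.5]: (68.18+35.03)/2 × 1.5 = 77.4075
  [1.5→2]: (35.03+28.06)/2 × 0.5 = 15.7725
  [2→2.5]: (28.06+22.47)/2 × 0.5 = 12.6325
  [2.5→3.5]: (22.47+14.41)/2 × 1 = 18.44
  [3.5→3.75]: (14.41+12.90)/2 × 0.25 = 3.41375
  Sum = 127.66625 µg/mL·hr
IV tail: 12.90/0.444 = 29.054; AUC_iv,0→∞ = 127.66625 + 29.054 = 156.72025 µg/mL·hr
Trapezoidal AUC_0→5 (sublingual tablet):
  [0→0.5]: (0.00+3.77)/2 × 0.5 = 0.9425
  [0.5→4.5]: (3.77+1.16)/2 × 4 = 9.86
  [4.5→5]: (1.16+0.93)/2 × 0.5 = 0.5225
  Sum = 11.325 µg/mL·hr
sublingual tablet tail: 0.93/0.444 = 2.095; AUC_ev,0→∞ = 11.325 + 2.095 = 13.42 µg/mL·hr
F = (AUC_ev/D_ev)/(AUC_iv/D_iv) = (13.42/500)/(156.72025/250) = 0.02684/0.626881 = 0.0428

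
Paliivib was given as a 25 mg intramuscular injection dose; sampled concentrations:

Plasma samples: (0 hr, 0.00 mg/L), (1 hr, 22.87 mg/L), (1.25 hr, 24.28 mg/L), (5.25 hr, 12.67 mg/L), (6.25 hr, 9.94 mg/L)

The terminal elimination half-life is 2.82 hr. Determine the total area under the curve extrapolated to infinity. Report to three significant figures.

AUC = 143 mg/L·hr

Trapezoidal AUC_0→6.25:
  [0→1]: (0.00+22.87)/2 × 1 = 11.435
  [1→1.25]: (22.87+24.28)/2 × 0.25 = 5.89375
  [1.25→5.25]: (24.28+12.67)/2 × 4 = 73.9
  [5.25→6.25]: (12.67+9.94)/2 × 1 = 11.305
  Sum = 102.53375 mg/L·hr
k_e = ln2 / t½ = 0.693147 / 2.82 = 0.2458 hr^-1
Extrapolated tail: C_last / k_e = 9.94 / 0.2458 = 40.439
AUC_0→∞ = 102.53375 + 40.439 = 142.97275 mg/L·hr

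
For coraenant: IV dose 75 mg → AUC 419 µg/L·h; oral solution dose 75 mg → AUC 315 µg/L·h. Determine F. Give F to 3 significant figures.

F = 0.752

F = (AUC_ev / D_ev) / (AUC_iv / D_iv)
  = (315/75) / (419/75)
  = 4.2 / 5.58667 = 0.7518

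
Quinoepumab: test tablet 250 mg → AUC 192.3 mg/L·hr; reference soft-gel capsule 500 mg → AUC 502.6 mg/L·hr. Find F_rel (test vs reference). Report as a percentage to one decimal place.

F_rel = (AUC_test/D_test) / (AUC_ref/D_ref)
      = (192.3/250) / (502.6/500)
      = 0.7692 / 1.0052 = 0.7652 = 76.52%

F_rel = 76.5%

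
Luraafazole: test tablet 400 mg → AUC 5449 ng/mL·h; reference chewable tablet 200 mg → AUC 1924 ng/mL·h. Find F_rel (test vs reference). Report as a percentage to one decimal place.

F_rel = 141.6%

F_rel = (AUC_test/D_test) / (AUC_ref/D_ref)
      = (5449/400) / (1924/200)
      = 13.6225 / 9.62 = 1.4161 = 141.61%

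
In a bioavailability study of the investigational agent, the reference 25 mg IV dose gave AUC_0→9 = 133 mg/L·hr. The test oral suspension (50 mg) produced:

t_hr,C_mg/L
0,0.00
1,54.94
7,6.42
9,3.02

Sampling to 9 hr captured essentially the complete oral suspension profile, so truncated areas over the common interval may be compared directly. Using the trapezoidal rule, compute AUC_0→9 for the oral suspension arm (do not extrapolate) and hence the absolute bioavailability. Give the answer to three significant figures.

F = 0.831

Trapezoidal AUC_0→9 (oral suspension):
  [0→1]: (0.00+54.94)/2 × 1 = 27.47
  [1→7]: (54.94+6.42)/2 × 6 = 184.08
  [7→9]: (6.42+3.02)/2 × 2 = 9.44
  Sum = 220.99 mg/L·hr
F = (AUC_ev/D_ev)/(AUC_iv/D_iv) = (220.99/50)/(133/25) = 4.4198/5.32 = 0.8308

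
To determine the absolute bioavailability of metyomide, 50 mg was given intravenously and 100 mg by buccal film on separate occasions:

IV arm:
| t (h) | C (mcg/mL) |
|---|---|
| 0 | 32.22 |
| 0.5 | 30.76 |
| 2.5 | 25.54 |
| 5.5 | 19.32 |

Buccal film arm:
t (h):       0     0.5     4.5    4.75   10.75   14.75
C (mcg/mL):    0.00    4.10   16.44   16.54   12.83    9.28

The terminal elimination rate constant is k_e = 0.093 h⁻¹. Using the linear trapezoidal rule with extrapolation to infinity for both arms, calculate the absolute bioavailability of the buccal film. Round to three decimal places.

F = 0.401

Trapezoidal AUC_0→5.5 (IV):
  [0→0.5]: (32.22+30.76)/2 × 0.5 = 15.745
  [0.5→2.5]: (30.76+25.54)/2 × 2 = 56.3
  [2.5→5.5]: (25.54+19.32)/2 × 3 = 67.29
  Sum = 139.335 mcg/mL·h
IV tail: 19.32/0.093 = 207.742; AUC_iv,0→∞ = 139.335 + 207.742 = 347.077 mcg/mL·h
Trapezoidal AUC_0→14.75 (buccal film):
  [0→0.5]: (0.00+4.10)/2 × 0.5 = 1.025
  [0.5→4.5]: (4.10+16.44)/2 × 4 = 41.08
  [4.5→4.75]: (16.44+16.54)/2 × 0.25 = 4.1225
  [4.75→10.75]: (16.54+12.83)/2 × 6 = 88.11
  [10.75→14.75]: (12.83+9.28)/2 × 4 = 44.22
  Sum = 178.5575 mcg/mL·h
buccal film tail: 9.28/0.093 = 99.785; AUC_ev,0→∞ = 178.5575 + 99.785 = 278.3425 mcg/mL·h
F = (AUC_ev/D_ev)/(AUC_iv/D_iv) = (278.3425/100)/(347.077/50) = 2.783425/6.94154 = 0.4010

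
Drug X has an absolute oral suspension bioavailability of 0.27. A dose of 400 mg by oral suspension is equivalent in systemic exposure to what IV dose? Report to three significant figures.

Systemic exposure from an extravascular dose = F × D_ev, so the equivalent IV dose is F × D_ev.
D_iv = F × D_ev = 0.27 × 400 = 108 mg

D_iv = 108 mg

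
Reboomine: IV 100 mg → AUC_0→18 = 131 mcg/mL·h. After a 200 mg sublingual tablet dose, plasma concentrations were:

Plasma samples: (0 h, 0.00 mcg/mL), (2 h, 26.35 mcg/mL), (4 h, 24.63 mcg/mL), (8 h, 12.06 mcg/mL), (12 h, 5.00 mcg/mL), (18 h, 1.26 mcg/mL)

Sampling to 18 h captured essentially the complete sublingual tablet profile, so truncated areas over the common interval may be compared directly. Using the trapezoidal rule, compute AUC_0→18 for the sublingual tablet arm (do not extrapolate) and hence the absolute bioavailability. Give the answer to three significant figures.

F = 0.777

Trapezoidal AUC_0→18 (sublingual tablet):
  [0→2]: (0.00+26.35)/2 × 2 = 26.35
  [2→4]: (26.35+24.63)/2 × 2 = 50.98
  [4→8]: (24.63+12.06)/2 × 4 = 73.38
  [8→12]: (12.06+5.00)/2 × 4 = 34.12
  [12→18]: (5.00+1.26)/2 × 6 = 18.78
  Sum = 203.61 mcg/mL·h
F = (AUC_ev/D_ev)/(AUC_iv/D_iv) = (203.61/200)/(131/100) = 1.01805/1.31 = 0.7771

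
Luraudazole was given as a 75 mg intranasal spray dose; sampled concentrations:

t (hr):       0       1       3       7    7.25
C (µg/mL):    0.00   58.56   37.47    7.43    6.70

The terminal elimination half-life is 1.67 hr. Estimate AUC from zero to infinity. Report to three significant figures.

AUC = 233 µg/mL·hr

Trapezoidal AUC_0→7.25:
  [0→1]: (0.00+58.56)/2 × 1 = 29.28
  [1→3]: (58.56+37.47)/2 × 2 = 96.03
  [3→7]: (37.47+7.43)/2 × 4 = 89.8
  [7→7.25]: (7.43+6.70)/2 × 0.25 = 1.76625
  Sum = 216.87625 µg/mL·hr
k_e = ln2 / t½ = 0.693147 / 1.67 = 0.4151 hr^-1
Extrapolated tail: C_last / k_e = 6.70 / 0.4151 = 16.141
AUC_0→∞ = 216.87625 + 16.141 = 233.01725 µg/mL·hr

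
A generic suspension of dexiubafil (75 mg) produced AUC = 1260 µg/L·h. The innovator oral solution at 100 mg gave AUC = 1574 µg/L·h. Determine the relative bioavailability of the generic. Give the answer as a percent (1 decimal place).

F_rel = 106.7%

F_rel = (AUC_test/D_test) / (AUC_ref/D_ref)
      = (1260/75) / (1574/100)
      = 16.8 / 15.74 = 1.0673 = 106.73%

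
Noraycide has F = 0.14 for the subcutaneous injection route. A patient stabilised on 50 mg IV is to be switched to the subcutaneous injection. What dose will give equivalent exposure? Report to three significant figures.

For equal systemic exposure: F × D_ev = D_iv
D_ev = D_iv / F = 50 / 0.14 = 357.143 mg

D_subcutaneous = 357 mg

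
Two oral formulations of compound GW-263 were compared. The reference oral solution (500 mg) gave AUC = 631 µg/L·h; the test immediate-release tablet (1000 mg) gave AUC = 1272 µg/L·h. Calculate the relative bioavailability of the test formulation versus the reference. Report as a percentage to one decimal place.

F_rel = 100.8%

F_rel = (AUC_test/D_test) / (AUC_ref/D_ref)
      = (1272/1000) / (631/500)
      = 1.272 / 1.262 = 1.0079 = 100.79%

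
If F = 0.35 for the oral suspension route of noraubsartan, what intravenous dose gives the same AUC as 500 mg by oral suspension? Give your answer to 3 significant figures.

D_iv = 175 mg

Systemic exposure from an extravascular dose = F × D_ev, so the equivalent IV dose is F × D_ev.
D_iv = F × D_ev = 0.35 × 500 = 175 mg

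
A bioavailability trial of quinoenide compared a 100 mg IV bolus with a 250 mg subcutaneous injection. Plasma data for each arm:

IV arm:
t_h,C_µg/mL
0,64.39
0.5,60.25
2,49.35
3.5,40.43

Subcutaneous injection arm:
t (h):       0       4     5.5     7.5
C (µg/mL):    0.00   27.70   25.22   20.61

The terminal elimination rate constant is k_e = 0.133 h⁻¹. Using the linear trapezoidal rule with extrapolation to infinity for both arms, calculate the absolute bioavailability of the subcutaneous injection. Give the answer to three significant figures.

Trapezoidal AUC_0→3.5 (IV):
  [0→0.5]: (64.39+60.25)/2 × 0.5 = 31.16
  [0.5→2]: (60.25+49.35)/2 × 1.5 = 82.2
  [2→3.5]: (49.35+40.43)/2 × 1.5 = 67.335
  Sum = 180.695 µg/mL·h
IV tail: 40.43/0.133 = 303.985; AUC_iv,0→∞ = 180.695 + 303.985 = 484.68 µg/mL·h
Trapezoidal AUC_0→7.5 (subcutaneous injection):
  [0→4]: (0.00+27.70)/2 × 4 = 55.4
  [4→5.5]: (27.70+25.22)/2 × 1.5 = 39.69
  [5.5→7.5]: (25.22+20.61)/2 × 2 = 45.83
  Sum = 140.92 µg/mL·h
subcutaneous injection tail: 20.61/0.133 = 154.962; AUC_ev,0→∞ = 140.92 + 154.962 = 295.882 µg/mL·h
F = (AUC_ev/D_ev)/(AUC_iv/D_iv) = (295.882/250)/(484.68/100) = 1.183528/4.8468 = 0.2442

F = 0.244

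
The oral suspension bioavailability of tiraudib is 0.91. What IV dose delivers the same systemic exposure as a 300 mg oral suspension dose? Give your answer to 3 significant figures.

D_iv = 273 mg

Systemic exposure from an extravascular dose = F × D_ev, so the equivalent IV dose is F × D_ev.
D_iv = F × D_ev = 0.91 × 300 = 273 mg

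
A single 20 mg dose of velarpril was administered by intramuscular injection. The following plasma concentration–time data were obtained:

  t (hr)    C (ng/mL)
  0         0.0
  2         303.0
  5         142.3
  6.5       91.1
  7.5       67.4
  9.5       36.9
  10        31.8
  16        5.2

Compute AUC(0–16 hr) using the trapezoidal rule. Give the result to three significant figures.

Trapezoidal AUC_0→16:
  [0→2]: (0.0+303.0)/2 × 2 = 303.0
  [2→5]: (303.0+142.3)/2 × 3 = 667.95
  [5→6.5]: (142.3+91.1)/2 × 1.5 = 175.05
  [6.5→7.5]: (91.1+67.4)/2 × 1 = 79.25
  [7.5→9.5]: (67.4+36.9)/2 × 2 = 104.3
  [9.5→10]: (36.9+31.8)/2 × 0.5 = 17.175
  [10→16]: (31.8+5.2)/2 × 6 = 111.0
  Sum = 1457.725 ng/mL·hr

AUC = 1460 ng/mL·hr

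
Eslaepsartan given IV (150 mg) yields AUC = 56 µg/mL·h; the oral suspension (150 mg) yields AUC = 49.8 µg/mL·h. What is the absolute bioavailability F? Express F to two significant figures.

F = 0.89

F = (AUC_ev / D_ev) / (AUC_iv / D_iv)
  = (49.8/150) / (56/150)
  = 0.332 / 0.373333 = 0.8893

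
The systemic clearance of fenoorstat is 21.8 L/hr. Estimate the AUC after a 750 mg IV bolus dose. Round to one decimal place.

AUC_0→∞ = Dose_iv / CL
        = 750 / 21.8 = 34.4037 mg/L·hr

AUC = 34.4 mg/L·hr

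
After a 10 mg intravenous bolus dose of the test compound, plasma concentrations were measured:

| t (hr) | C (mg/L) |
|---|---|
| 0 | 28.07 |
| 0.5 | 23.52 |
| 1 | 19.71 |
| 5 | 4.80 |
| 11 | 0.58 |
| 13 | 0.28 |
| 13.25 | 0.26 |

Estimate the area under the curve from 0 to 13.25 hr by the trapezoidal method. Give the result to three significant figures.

Trapezoidal AUC_0→13.25:
  [0→0.5]: (28.07+23.52)/2 × 0.5 = 12.8975
  [0.5→1]: (23.52+19.71)/2 × 0.5 = 10.8075
  [1→5]: (19.71+4.80)/2 × 4 = 49.02
  [5→11]: (4.80+0.58)/2 × 6 = 16.14
  [11→13]: (0.58+0.28)/2 × 2 = 0.86
  [13→13.25]: (0.28+0.26)/2 × 0.25 = 0.0675
  Sum = 89.7925 mg/L·hr

AUC = 89.8 mg/L·hr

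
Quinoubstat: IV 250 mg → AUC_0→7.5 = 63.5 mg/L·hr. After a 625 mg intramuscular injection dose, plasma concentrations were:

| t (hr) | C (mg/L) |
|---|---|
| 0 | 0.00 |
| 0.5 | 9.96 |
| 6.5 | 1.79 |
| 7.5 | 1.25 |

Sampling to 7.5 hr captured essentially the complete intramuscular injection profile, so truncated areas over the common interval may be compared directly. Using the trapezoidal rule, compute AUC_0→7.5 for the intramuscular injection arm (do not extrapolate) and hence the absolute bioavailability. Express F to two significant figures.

Trapezoidal AUC_0→7.5 (intramuscular injection):
  [0→0.5]: (0.00+9.96)/2 × 0.5 = 2.49
  [0.5→6.5]: (9.96+1.79)/2 × 6 = 35.25
  [6.5→7.5]: (1.79+1.25)/2 × 1 = 1.52
  Sum = 39.26 mg/L·hr
F = (AUC_ev/D_ev)/(AUC_iv/D_iv) = (39.26/625)/(63.5/250) = 0.062816/0.254 = 0.2473

F = 0.25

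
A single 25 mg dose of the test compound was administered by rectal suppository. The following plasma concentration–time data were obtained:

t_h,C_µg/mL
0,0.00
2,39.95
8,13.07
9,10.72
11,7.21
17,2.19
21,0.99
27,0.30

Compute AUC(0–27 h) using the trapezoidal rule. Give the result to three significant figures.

AUC = 267 µg/mL·h

Trapezoidal AUC_0→27:
  [0→2]: (0.00+39.95)/2 × 2 = 39.95
  [2→8]: (39.95+13.07)/2 × 6 = 159.06
  [8→9]: (13.07+10.72)/2 × 1 = 11.895
  [9→11]: (10.72+7.21)/2 × 2 = 17.93
  [11→17]: (7.21+2.19)/2 × 6 = 28.2
  [17→21]: (2.19+0.99)/2 × 4 = 6.36
  [21→27]: (0.99+0.30)/2 × 6 = 3.87
  Sum = 267.265 µg/mL·h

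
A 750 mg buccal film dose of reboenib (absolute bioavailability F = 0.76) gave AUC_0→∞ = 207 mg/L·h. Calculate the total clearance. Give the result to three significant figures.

CL = 2.75 L/h

CL = F × Dose / AUC_0→∞
   = 0.76 × 750 / 207 = 2.75362 L/h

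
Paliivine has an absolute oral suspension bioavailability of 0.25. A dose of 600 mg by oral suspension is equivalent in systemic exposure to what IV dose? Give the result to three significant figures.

Systemic exposure from an extravascular dose = F × D_ev, so the equivalent IV dose is F × D_ev.
D_iv = F × D_ev = 0.25 × 600 = 150 mg

D_iv = 150 mg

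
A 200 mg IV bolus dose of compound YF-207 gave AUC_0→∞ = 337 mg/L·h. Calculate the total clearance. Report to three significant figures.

CL = 0.593 L/h

CL = Dose_iv / AUC_0→∞
   = 200 / 337 = 0.593472 L/h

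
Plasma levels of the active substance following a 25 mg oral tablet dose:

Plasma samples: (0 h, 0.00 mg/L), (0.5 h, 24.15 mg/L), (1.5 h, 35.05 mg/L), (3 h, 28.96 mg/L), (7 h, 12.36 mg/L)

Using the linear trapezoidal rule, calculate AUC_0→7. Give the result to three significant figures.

AUC = 166 mg/L·h

Trapezoidal AUC_0→7:
  [0→0.5]: (0.00+24.15)/2 × 0.5 = 6.0375
  [0.5→1.5]: (24.15+35.05)/2 × 1 = 29.6
  [1.5→3]: (35.05+28.96)/2 × 1.5 = 48.0075
  [3→7]: (28.96+12.36)/2 × 4 = 82.64
  Sum = 166.285 mg/L·h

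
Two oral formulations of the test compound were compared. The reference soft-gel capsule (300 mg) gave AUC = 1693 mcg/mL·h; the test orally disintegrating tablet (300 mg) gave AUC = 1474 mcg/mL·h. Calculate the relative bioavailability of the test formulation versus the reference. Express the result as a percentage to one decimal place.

F_rel = 87.1%

F_rel = (AUC_test/D_test) / (AUC_ref/D_ref)
      = (1474/300) / (1693/300)
      = 4.91333 / 5.64333 = 0.8706 = 87.06%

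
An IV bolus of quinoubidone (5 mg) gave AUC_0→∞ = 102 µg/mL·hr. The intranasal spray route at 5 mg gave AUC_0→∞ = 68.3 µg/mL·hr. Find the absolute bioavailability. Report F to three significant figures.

F = 0.670

F = (AUC_ev / D_ev) / (AUC_iv / D_iv)
  = (68.3/5) / (102/5)
  = 13.66 / 20.4 = 0.6696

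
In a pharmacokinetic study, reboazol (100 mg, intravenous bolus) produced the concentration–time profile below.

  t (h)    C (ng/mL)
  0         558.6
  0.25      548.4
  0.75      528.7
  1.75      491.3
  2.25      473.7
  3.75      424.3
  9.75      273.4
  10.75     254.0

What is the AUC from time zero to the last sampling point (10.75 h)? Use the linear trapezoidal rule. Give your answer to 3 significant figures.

AUC = 4190 ng/mL·h

Trapezoidal AUC_0→10.75:
  [0→0.25]: (558.6+548.4)/2 × 0.25 = 138.375
  [0.25→0.75]: (548.4+528.7)/2 × 0.5 = 269.275
  [0.75→1.75]: (528.7+491.3)/2 × 1 = 510.0
  [1.75→2.25]: (491.3+473.7)/2 × 0.5 = 241.25
  [2.25→3.75]: (473.7+424.3)/2 × 1.5 = 673.5
  [3.75→9.75]: (424.3+273.4)/2 × 6 = 2093.1
  [9.75→10.75]: (273.4+254.0)/2 × 1 = 263.7
  Sum = 4189.2 ng/mL·h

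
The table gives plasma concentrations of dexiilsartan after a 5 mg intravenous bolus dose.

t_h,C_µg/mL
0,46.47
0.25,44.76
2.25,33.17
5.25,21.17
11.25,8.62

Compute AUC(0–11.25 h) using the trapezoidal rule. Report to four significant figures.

AUC = 260.2 µg/mL·h

Trapezoidal AUC_0→11.25:
  [0→0.25]: (46.47+44.76)/2 × 0.25 = 11.40375
  [0.25→2.25]: (44.76+33.17)/2 × 2 = 77.93
  [2.25→5.25]: (33.17+21.17)/2 × 3 = 81.51
  [5.25→11.25]: (21.17+8.62)/2 × 6 = 89.37
  Sum = 260.21375 µg/mL·h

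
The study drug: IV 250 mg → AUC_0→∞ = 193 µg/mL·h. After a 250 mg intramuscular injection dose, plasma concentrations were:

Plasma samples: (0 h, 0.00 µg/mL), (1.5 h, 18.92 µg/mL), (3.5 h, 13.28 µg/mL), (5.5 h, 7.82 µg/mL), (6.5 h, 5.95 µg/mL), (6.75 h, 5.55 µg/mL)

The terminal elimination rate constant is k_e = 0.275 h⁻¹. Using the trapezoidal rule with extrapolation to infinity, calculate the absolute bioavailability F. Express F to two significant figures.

Trapezoidal AUC_0→6.75 (intramuscular injection):
  [0→1.5]: (0.00+18.92)/2 × 1.5 = 14.19
  [1.5→3.5]: (18.92+13.28)/2 × 2 = 32.2
  [3.5→5.5]: (13.28+7.82)/2 × 2 = 21.1
  [5.5→6.5]: (7.82+5.95)/2 × 1 = 6.885
  [6.5→6.75]: (5.95+5.55)/2 × 0.25 = 1.4375
  Sum = 75.8125 µg/mL·h
Tail: C_last/k_e = 5.55/0.275 = 20.182
AUC_0→∞ (intramuscular injection) = 75.8125 + 20.182 = 95.9945 µg/mL·h
F = (AUC_ev/D_ev)/(AUC_iv/D_iv) = (95.9945/250)/(193/250) = 0.383978/0.772 = 0.4974

F = 0.50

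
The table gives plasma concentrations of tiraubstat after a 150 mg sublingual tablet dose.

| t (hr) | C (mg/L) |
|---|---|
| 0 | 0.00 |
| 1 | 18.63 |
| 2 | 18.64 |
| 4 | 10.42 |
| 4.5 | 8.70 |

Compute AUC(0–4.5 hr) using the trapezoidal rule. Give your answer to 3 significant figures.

AUC = 61.8 mg/L·hr

Trapezoidal AUC_0→4.5:
  [0→1]: (0.00+18.63)/2 × 1 = 9.315
  [1→2]: (18.63+18.64)/2 × 1 = 18.635
  [2→4]: (18.64+10.42)/2 × 2 = 29.06
  [4→4.5]: (10.42+8.70)/2 × 0.5 = 4.78
  Sum = 61.79 mg/L·hr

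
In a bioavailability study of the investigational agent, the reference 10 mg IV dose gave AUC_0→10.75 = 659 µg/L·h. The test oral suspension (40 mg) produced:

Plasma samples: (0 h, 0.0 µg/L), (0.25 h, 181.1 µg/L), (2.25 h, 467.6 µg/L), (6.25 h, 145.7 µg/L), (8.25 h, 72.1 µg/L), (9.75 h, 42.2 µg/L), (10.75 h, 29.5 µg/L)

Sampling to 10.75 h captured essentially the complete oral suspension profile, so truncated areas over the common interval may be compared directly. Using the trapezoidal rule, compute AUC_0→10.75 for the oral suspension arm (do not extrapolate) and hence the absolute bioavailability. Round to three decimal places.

Trapezoidal AUC_0→10.75 (oral suspension):
  [0→0.25]: (0.0+181.1)/2 × 0.25 = 22.6375
  [0.25→2.25]: (181.1+467.6)/2 × 2 = 648.7
  [2.25→6.25]: (467.6+145.7)/2 × 4 = 1226.6
  [6.25→8.25]: (145.7+72.1)/2 × 2 = 217.8
  [8.25→9.75]: (72.1+42.2)/2 × 1.5 = 85.725
  [9.75→10.75]: (42.2+29.5)/2 × 1 = 35.85
  Sum = 2237.3125 µg/L·h
F = (AUC_ev/D_ev)/(AUC_iv/D_iv) = (2237.3125/40)/(659/10) = 55.9328/65.9 = 0.8488

F = 0.849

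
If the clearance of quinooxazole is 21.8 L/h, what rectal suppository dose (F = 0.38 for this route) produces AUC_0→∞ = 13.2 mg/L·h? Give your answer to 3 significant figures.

Dose = CL × AUC_0→∞ / F
     = 21.8 × 13.2 / 0.38 = 757.263 mg

Dose = 757 mg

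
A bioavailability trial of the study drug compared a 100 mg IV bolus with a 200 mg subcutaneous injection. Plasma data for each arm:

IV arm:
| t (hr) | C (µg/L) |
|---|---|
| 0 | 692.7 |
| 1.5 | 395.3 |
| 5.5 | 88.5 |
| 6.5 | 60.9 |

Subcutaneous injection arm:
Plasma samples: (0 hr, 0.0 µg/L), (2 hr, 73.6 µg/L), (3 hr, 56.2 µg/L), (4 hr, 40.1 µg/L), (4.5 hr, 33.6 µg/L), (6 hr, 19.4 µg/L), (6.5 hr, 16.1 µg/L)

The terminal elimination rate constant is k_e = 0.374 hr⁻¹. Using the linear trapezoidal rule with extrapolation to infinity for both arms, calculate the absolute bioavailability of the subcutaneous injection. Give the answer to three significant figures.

F = 0.0734

Trapezoidal AUC_0→6.5 (IV):
  [0→1.5]: (692.7+395.3)/2 × 1.5 = 816.0
  [1.5→5.5]: (395.3+88.5)/2 × 4 = 967.6
  [5.5→6.5]: (88.5+60.9)/2 × 1 = 74.7
  Sum = 1858.3 µg/L·hr
IV tail: 60.9/0.374 = 162.834; AUC_iv,0→∞ = 1858.3 + 162.834 = 2021.134 µg/L·hr
Trapezoidal AUC_0→6.5 (subcutaneous injection):
  [0→2]: (0.0+73.6)/2 × 2 = 73.6
  [2→3]: (73.6+56.2)/2 × 1 = 64.9
  [3→4]: (56.2+40.1)/2 × 1 = 48.15
  [4→4.5]: (40.1+33.6)/2 × 0.5 = 18.425
  [4.5→6]: (33.6+19.4)/2 × 1.5 = 39.75
  [6→6.5]: (19.4+16.1)/2 × 0.5 = 8.875
  Sum = 253.7 µg/L·hr
subcutaneous injection tail: 16.1/0.374 = 43.048; AUC_ev,0→∞ = 253.7 + 43.048 = 296.748 µg/L·hr
F = (AUC_ev/D_ev)/(AUC_iv/D_iv) = (296.748/200)/(2021.134/100) = 1.48374/20.21134 = 0.0734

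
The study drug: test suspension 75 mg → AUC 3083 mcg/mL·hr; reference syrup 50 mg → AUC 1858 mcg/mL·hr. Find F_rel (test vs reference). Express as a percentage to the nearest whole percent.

F_rel = (AUC_test/D_test) / (AUC_ref/D_ref)
      = (3083/75) / (1858/50)
      = 41.1067 / 37.16 = 1.1062 = 110.62%

F_rel = 111%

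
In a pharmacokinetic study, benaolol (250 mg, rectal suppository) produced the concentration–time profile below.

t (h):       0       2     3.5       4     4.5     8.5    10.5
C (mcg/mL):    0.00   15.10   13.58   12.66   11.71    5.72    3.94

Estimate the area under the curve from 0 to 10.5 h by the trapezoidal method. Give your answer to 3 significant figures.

Trapezoidal AUC_0→10.5:
  [0→2]: (0.00+15.10)/2 × 2 = 15.1
  [2→3.5]: (15.10+13.58)/2 × 1.5 = 21.51
  [3.5→4]: (13.58+12.66)/2 × 0.5 = 6.56
  [4→4.5]: (12.66+11.71)/2 × 0.5 = 6.0925
  [4.5→8.5]: (11.71+5.72)/2 × 4 = 34.86
  [8.5→10.5]: (5.72+3.94)/2 × 2 = 9.66
  Sum = 93.7825 mcg/mL·h

AUC = 93.8 mcg/mL·h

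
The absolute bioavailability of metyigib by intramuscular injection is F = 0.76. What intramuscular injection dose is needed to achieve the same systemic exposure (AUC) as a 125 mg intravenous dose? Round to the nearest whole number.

For equal systemic exposure: F × D_ev = D_iv
D_ev = D_iv / F = 125 / 0.76 = 164.474 mg

D_intramuscular = 164 mg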